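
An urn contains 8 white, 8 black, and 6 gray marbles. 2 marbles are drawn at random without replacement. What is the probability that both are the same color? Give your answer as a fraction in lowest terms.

There are C(22,2) = 231 ways to draw 2 marbles.
All same color: C(8,2) + C(8,2) + C(6,2) = 28 + 28 + 15 = 71.
Probability = 71/231.

71/231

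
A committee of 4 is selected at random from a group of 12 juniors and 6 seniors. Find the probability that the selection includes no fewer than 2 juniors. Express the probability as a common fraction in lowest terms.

There are C(18,4) = 3060 ways to choose the 4.
Count the complement (fewer than 2 juniors): C(12,0)·C(6,4) + C(12,1)·C(6,3) = 15 + 240 = 255.
Probability = 1 − 255/3060 = 2805/3060 = 11/12.

11/12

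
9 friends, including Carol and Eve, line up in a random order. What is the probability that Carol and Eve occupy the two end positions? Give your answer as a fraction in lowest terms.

1/36

There are 9! = 362880 arrangements.
Place Carol and Eve at the ends in 2 ways, arrange the remaining 7 in 7! = 5040 ways: 2·5040 = 10080.
Probability = 10080/362880 = 1/36.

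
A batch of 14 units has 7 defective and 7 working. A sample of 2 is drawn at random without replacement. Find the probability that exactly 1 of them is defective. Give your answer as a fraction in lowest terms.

7/13

The sample space is all 2-subsets of the 14: C(14,2) = 91.
Selections with exactly 1 defective: choose 1 of the 7 defective and 1 of the 7 working, C(7,1)·C(7,1) = 7·7 = 49.
Probability = 49/91 = 7/13.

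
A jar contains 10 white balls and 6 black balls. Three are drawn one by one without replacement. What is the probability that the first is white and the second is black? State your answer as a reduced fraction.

1/4

Multiply the conditional probabilities at each draw: 10/16 · 6/15 = 60/240 = 1/4.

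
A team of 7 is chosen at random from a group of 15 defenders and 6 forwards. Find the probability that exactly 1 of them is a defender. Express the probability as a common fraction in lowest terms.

1/7752

Total number of selections: C(21,7) = 116280.
Selections with exactly 1 defender: choose 1 of the 15 defenders and 6 of the 6 forwards, C(15,1)·C(6,6) = 15·1 = 15.
Probability = 15/116280 = 1/7752.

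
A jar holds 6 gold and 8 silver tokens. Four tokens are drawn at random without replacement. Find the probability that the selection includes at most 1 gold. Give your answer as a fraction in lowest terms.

Total selections: C(14,4) = 1001.
Favorable selections (at most 1 gold): C(6,0)·C(8,4) + C(6,1)·C(8,3) = 70 + 336 = 406.
Probability = 406/1001 = 58/143.

58/143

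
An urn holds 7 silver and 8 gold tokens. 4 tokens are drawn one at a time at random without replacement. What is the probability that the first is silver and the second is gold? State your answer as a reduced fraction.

4/15

Multiply the conditional probabilities at each draw: 7/15 · 8/14 = 56/210 = 4/15.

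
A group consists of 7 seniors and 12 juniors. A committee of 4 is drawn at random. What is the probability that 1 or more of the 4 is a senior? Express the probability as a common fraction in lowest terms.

1127/1292

There are C(19,4) = 3876 ways to choose the 4.
Favorable selections (1 or more senior): C(7,1)·C(12,3) + C(7,2)·C(12,2) + C(7,3)·C(12,1) + C(7,4)·C(12,0) = 1540 + 1386 + 420 + 35 = 3381.
Probability = 3381/3876 = 1127/1292.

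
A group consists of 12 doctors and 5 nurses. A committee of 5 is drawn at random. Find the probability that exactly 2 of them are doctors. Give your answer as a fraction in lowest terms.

165/1547

Total number of selections: C(17,5) = 6188.
Selections with exactly 2 doctors: choose 2 of the 12 doctors and 3 of the 5 nurses, C(12,2)·C(5,3) = 66·10 = 660.
Probability = 660/6188 = 165/1547.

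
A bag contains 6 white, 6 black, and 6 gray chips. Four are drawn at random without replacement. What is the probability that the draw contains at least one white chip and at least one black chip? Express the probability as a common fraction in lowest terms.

There are C(18,4) = 3060 possible draws.
By inclusion-exclusion on the complements, draws missing all white or all black: C(12,4) + C(12,4) − C(6,4) = 495 + 495 − 15 = 975.
So draws with at least one of each: 3060 − 975 = 2085, probability 2085/3060 = 139/204.

139/204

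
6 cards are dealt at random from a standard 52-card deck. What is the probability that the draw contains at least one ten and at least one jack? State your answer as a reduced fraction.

There are C(52,6) = 20358520 possible draws.
By inclusion-exclusion on the complements, draws missing all tens or all jacks: C(48,6) + C(48,6) − C(44,6) = 12271512 + 12271512 − 7059052 = 17483972.
So draws with at least one of each: 20358520 − 17483972 = 2874548, probability 2874548/20358520 = 718637/5089630.

718637/5089630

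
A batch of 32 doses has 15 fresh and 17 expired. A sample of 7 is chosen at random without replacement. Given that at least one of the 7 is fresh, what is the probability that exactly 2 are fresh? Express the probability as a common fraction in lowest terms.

12495/64354

Work in counts. Selections with at least one fresh: C(32,7) − C(17,7) = 3365856 − 19448 = 3346408.
Of those, selections where exactly 2 are fresh: C(15,2)·C(17,5) = 105·6188 = 649740.
Conditional probability = 649740/3346408 = 12495/64354.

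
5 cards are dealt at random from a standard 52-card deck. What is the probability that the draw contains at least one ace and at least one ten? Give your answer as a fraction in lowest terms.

6509/64974

There are C(52,5) = 2598960 possible draws.
By inclusion-exclusion on the complements, draws missing all aces or all tens: C(48,5) + C(48,5) − C(44,5) = 1712304 + 1712304 − 1086008 = 2338600.
So draws with at least one of each: 2598960 − 2338600 = 260360, probability 260360/2598960 = 6509/64974.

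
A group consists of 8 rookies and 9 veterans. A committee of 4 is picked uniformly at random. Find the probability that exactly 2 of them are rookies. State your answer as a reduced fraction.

36/85

Total number of selections: C(17,4) = 2380.
Selections with exactly 2 rookies: choose 2 of the 8 rookies and 2 of the 9 veterans, C(8,2)·C(9,2) = 28·36 = 1008.
Probability = 1008/2380 = 36/85.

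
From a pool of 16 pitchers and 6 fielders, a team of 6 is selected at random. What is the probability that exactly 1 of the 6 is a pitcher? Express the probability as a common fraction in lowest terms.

Total number of selections: C(22,6) = 74613.
Selections with exactly 1 pitcher: choose 1 of the 16 pitchers and 5 of the 6 fielders, C(16,1)·C(6,5) = 16·6 = 96.
Probability = 96/74613 = 32/24871.

32/24871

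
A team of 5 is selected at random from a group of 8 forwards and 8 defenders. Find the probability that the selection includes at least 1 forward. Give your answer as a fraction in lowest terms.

There are C(16,5) = 4368 ways to choose the 5.
Favorable selections (at least 1 forward): C(8,1)·C(8,4) + C(8,2)·C(8,3) + C(8,3)·C(8,2) + C(8,4)·C(8,1) + C(8,5)·C(8,0) = 560 + 1568 + 1568 + 560 + 56 = 4312.
Probability = 4312/4368 = 77/78.

77/78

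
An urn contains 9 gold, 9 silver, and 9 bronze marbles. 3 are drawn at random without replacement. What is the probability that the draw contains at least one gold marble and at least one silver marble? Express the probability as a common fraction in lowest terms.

153/325

There are C(27,3) = 2925 possible draws.
By inclusion-exclusion on the complements, draws missing all gold or all silver: C(18,3) + C(18,3) − C(9,3) = 816 + 816 − 84 = 1548.
So draws with at least one of each: 2925 − 1548 = 1377, probability 1377/2925 = 153/325.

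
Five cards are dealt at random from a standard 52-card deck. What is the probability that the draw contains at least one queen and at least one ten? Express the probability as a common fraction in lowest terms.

6509/64974

There are C(52,5) = 2598960 possible draws.
By inclusion-exclusion on the complements, draws missing all queens or all tens: C(48,5) + C(48,5) − C(44,5) = 1712304 + 1712304 − 1086008 = 2338600.
So draws with at least one of each: 2598960 − 2338600 = 260360, probability 260360/2598960 = 6509/64974.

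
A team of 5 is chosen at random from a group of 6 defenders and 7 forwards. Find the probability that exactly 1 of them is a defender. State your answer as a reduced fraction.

The sample space is all 5-subsets of the 13: C(13,5) = 1287.
Selections with exactly 1 defender: choose 1 of the 6 defenders and 4 of the 7 forwards, C(6,1)·C(7,4) = 6·35 = 210.
Probability = 210/1287 = 70/429.

70/429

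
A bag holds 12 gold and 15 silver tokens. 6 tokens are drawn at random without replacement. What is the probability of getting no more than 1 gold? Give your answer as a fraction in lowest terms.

287/2070

There are C(27,6) = 296010 ways to choose the 6.
Favorable selections (no more than 1 gold): C(12,0)·C(15,6) + C(12,1)·C(15,5) = 5005 + 36036 = 41041.
Probability = 41041/296010 = 287/2070.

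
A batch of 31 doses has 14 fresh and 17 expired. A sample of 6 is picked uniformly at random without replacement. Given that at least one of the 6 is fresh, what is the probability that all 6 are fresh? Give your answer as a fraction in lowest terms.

33/7955

Work in counts. Selections with at least one fresh: C(31,6) − C(17,6) = 736281 − 12376 = 723905.
Of those, selections where all 6 are fresh: C(14,6) = 3003.
Conditional probability = 3003/723905 = 33/7955.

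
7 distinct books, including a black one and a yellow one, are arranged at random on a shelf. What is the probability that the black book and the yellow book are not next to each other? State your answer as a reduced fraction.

5/7

There are 7! = 5040 arrangements.
Arrangements with the black book and the yellow book adjacent: 2·6! = 1440.
So not adjacent: 5040 − 1440 = 3600, probability 3600/5040 = 5/7.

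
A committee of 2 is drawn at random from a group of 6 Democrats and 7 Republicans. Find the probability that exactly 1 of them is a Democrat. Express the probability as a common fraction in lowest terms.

Total number of selections: C(13,2) = 78.
Selections with exactly 1 Democrat: choose 1 of the 6 Democrats and 1 of the 7 Republicans, C(6,1)·C(7,1) = 6·7 = 42.
Probability = 42/78 = 7/13.

7/13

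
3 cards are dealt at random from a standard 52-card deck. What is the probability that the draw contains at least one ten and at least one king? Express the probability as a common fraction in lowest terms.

188/5525

There are C(52,3) = 22100 possible draws.
By inclusion-exclusion on the complements, draws missing all tens or all kings: C(48,3) + C(48,3) − C(44,3) = 17296 + 17296 − 13244 = 21348.
So draws with at least one of each: 22100 − 21348 = 752, probability 752/22100 = 188/5525.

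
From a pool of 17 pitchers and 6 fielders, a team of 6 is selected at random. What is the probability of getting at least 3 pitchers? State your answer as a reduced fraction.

98804/100947

Total selections: C(23,6) = 100947.
Count the complement (fewer than 3 pitchers): C(17,0)·C(6,6) + C(17,1)·C(6,5) + C(17,2)·C(6,4) = 1 + 102 + 2040 = 2143.
Probability = 1 − 2143/100947 = 98804/100947.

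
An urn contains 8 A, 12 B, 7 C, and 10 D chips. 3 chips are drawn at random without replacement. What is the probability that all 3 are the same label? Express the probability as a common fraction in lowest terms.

431/7770

There are C(37,3) = 7770 ways to draw 3 chips.
All same label: C(8,3) + C(12,3) + C(7,3) + C(10,3) = 56 + 220 + 35 + 120 = 431.
Probability = 431/7770.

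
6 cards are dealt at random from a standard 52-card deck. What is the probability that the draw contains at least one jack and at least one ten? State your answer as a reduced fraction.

There are C(52,6) = 20358520 possible draws.
By inclusion-exclusion on the complements, draws missing all jacks or all tens: C(48,6) + C(48,6) − C(44,6) = 12271512 + 12271512 − 7059052 = 17483972.
So draws with at least one of each: 20358520 − 17483972 = 2874548, probability 2874548/20358520 = 718637/5089630.

718637/5089630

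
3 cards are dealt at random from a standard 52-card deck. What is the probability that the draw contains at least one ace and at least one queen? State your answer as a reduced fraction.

188/5525

There are C(52,3) = 22100 possible draws.
By inclusion-exclusion on the complements, draws missing all aces or all queens: C(48,3) + C(48,3) − C(44,3) = 17296 + 17296 − 13244 = 21348.
So draws with at least one of each: 22100 − 21348 = 752, probability 752/22100 = 188/5525.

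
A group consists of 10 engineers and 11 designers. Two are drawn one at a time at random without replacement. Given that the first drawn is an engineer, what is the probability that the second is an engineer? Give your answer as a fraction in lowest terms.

After removing one engineer, 20 remain: 9 engineers and 11 designers.
So the probability the next is an engineer is 9/20.

9/20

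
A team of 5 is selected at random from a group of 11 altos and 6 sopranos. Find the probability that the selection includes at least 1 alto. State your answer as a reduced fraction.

There are C(17,5) = 6188 ways to choose the 5.
The complement is all 5 are sopranos: C(6,5) = 6.
Probability = 1 − 6/6188 = 6182/6188 = 3091/3094.

3091/3094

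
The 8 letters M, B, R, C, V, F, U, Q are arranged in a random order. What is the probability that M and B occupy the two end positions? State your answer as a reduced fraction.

1/28

There are 8! = 40320 arrangements.
Place M and B at the ends in 2 ways, arrange the remaining 6 in 6! = 720 ways: 2·720 = 1440.
Probability = 1440/40320 = 1/28.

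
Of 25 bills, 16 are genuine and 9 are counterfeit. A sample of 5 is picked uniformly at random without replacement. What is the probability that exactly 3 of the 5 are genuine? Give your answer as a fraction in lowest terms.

96/253

Total number of selections: C(25,5) = 53130.
Selections with exactly 3 genuine: choose 3 of the 16 genuine and 2 of the 9 counterfeit, C(16,3)·C(9,2) = 560·36 = 20160.
Probability = 20160/53130 = 96/253.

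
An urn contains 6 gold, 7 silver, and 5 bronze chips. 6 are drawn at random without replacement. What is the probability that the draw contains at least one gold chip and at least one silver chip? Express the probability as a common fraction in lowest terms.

There are C(18,6) = 18564 possible draws.
By inclusion-exclusion on the complements, draws missing all gold or all silver: C(12,6) + C(11,6) − C(5,6) = 924 + 462 − 0 = 1386.
So draws with at least one of each: 18564 − 1386 = 17178, probability 17178/18564 = 409/442.

409/442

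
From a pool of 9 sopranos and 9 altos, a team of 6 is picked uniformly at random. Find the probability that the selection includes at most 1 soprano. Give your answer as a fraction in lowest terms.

29/442

There are C(18,6) = 18564 ways to choose the 6.
Favorable selections (at most 1 soprano): C(9,0)·C(9,6) + C(9,1)·C(9,5) = 84 + 1134 = 1218.
Probability = 1218/18564 = 29/442.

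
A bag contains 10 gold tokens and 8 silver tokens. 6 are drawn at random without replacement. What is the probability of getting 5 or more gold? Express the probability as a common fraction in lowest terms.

53/442

Total selections: C(18,6) = 18564.
Favorable selections (5 or more gold): C(10,5)·C(8,1) + C(10,6)·C(8,0) = 2016 + 210 = 2226.
Probability = 2226/18564 = 53/442.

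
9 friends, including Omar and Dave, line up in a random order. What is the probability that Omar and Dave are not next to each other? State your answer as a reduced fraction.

7/9

There are 9! = 362880 arrangements.
Arrangements with Omar and Dave adjacent: 2·8! = 80640.
So not adjacent: 362880 − 80640 = 282240, probability 282240/362880 = 7/9.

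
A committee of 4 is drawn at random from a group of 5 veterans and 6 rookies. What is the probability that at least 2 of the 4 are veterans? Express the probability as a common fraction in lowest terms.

43/66

There are C(11,4) = 330 ways to choose the 4.
Favorable selections (at least 2 veterans): C(5,2)·C(6,2) + C(5,3)·C(6,1) + C(5,4)·C(6,0) = 150 + 60 + 5 = 215.
Probability = 215/330 = 43/66.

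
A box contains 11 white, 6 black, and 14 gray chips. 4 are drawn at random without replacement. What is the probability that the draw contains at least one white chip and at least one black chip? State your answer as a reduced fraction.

14971/31465

There are C(31,4) = 31465 possible draws.
By inclusion-exclusion on the complements, draws missing all white or all black: C(20,4) + C(25,4) − C(14,4) = 4845 + 12650 − 1001 = 16494.
So draws with at least one of each: 31465 − 16494 = 14971, probability 14971/31465.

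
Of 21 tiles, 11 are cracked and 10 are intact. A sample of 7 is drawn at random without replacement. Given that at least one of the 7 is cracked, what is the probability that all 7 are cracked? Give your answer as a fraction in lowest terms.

Work in counts. Selections with at least one cracked: C(21,7) − C(10,7) = 116280 − 120 = 116160.
Of those, selections where all 7 are cracked: C(11,7) = 330.
Conditional probability = 330/116160 = 1/352.

1/352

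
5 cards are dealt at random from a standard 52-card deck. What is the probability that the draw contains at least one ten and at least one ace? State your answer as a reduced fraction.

6509/64974

There are C(52,5) = 2598960 possible draws.
By inclusion-exclusion on the complements, draws missing all tens or all aces: C(48,5) + C(48,5) − C(44,5) = 1712304 + 1712304 − 1086008 = 2338600.
So draws with at least one of each: 2598960 − 2338600 = 260360, probability 260360/2598960 = 6509/64974.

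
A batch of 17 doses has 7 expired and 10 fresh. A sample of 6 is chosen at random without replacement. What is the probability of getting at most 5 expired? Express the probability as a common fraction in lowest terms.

Total selections: C(17,6) = 12376.
Favorable selections (at most 5 expired): C(7,0)·C(10,6) + C(7,1)·C(10,5) + C(7,2)·C(10,4) + C(7,3)·C(10,3) + C(7,4)·C(10,2) + C(7,5)·C(10,1) = 210 + 1764 + 4410 + 4200 + 1575 + 210 = 12369.
Probability = 12369/12376 = 1767/1768.

1767/1768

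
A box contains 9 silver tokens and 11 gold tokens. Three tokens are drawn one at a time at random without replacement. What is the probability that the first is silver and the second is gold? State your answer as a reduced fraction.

99/380

Multiply the conditional probabilities at each draw: 9/20 · 11/19 = 99/380.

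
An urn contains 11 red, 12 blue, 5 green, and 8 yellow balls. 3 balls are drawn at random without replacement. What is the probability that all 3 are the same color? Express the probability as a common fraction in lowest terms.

There are C(36,3) = 7140 ways to draw 3 balls.
All same color: C(11,3) + C(12,3) + C(5,3) + C(8,3) = 165 + 220 + 10 + 56 = 451.
Probability = 451/7140.

451/7140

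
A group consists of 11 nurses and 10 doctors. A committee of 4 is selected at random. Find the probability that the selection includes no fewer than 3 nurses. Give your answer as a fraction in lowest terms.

There are C(21,4) = 5985 ways to choose the 4.
Favorable selections (no fewer than 3 nurses): C(11,3)·C(10,1) + C(11,4)·C(10,0) = 1650 + 330 = 1980.
Probability = 1980/5985 = 44/133.

44/133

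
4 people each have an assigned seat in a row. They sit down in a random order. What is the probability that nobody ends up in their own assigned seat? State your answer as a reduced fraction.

There are 4! = 24 seatings.
By inclusion-exclusion, seatings with no fixed points: C(4,0)·4! − C(4,1)·3! + C(4,2)·2! − C(4,3)·1! + C(4,4)·0! = 9.
Probability = 9/24 = 3/8.

3/8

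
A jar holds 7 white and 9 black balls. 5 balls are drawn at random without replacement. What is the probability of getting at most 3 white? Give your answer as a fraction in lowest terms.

12/13

There are C(16,5) = 4368 ways to choose the 5.
Count the complement (more than 3 white): C(7,4)·C(9,1) + C(7,5)·C(9,0) = 315 + 21 = 336.
Probability = 1 − 336/4368 = 4032/4368 = 12/13.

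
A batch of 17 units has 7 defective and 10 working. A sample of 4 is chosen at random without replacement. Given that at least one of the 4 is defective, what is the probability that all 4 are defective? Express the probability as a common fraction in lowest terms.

Work in counts. Selections with at least one defective: C(17,4) − C(10,4) = 2380 − 210 = 2170.
Of those, selections where all 4 are defective: C(7,4) = 35.
Conditional probability = 35/2170 = 1/62.

1/62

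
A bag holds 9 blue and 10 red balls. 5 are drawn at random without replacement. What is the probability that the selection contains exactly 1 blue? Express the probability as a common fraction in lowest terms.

Total number of selections: C(19,5) = 11628.
Selections with exactly 1 blue: choose 1 of the 9 blue and 4 of the 10 red, C(9,1)·C(10,4) = 9·210 = 1890.
Probability = 1890/11628 = 105/646.

105/646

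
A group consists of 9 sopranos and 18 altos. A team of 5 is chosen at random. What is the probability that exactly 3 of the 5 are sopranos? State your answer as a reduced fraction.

238/1495

There are C(27,5) = 80730 ways to choose 5 from 27.
Selections with exactly 3 sopranos: choose 3 of the 9 sopranos and 2 of the 18 altos, C(9,3)·C(18,2) = 84·153 = 12852.
Probability = 12852/80730 = 238/1495.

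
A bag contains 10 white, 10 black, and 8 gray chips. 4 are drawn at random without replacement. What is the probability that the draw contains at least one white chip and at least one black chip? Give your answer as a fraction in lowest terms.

577/819

There are C(28,4) = 20475 possible draws.
By inclusion-exclusion on the complements, draws missing all white or all black: C(18,4) + C(18,4) − C(8,4) = 3060 + 3060 − 70 = 6050.
So draws with at least one of each: 20475 − 6050 = 14425, probability 14425/20475 = 577/819.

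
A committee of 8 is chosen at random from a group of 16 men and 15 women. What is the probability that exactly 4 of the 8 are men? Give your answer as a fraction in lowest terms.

2548/8091

Total number of selections: C(31,8) = 7888725.
Selections with exactly 4 men: choose 4 of the 16 men and 4 of the 15 women, C(16,4)·C(15,4) = 1820·1365 = 2484300.
Probability = 2484300/7888725 = 2548/8091.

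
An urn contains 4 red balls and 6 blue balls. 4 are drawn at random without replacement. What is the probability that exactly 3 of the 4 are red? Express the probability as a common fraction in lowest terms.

4/35

Total number of selections: C(10,4) = 210.
Selections with exactly 3 red: choose 3 of the 4 red and 1 of the 6 blue, C(4,3)·C(6,1) = 4·6 = 24.
Probability = 24/210 = 4/35.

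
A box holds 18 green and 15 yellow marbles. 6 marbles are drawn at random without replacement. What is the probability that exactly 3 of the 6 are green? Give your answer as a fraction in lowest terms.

3315/9889

Total number of selections: C(33,6) = 1107568.
Selections with exactly 3 green: choose 3 of the 18 green and 3 of the 15 yellow, C(18,3)·C(15,3) = 816·455 = 371280.
Probability = 371280/1107568 = 3315/9889.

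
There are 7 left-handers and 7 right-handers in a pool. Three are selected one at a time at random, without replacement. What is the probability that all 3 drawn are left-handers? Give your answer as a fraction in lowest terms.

Multiply the conditional probabilities at each draw: 7/14 · 6/13 · 5/12 = 210/2184 = 5/52.

5/52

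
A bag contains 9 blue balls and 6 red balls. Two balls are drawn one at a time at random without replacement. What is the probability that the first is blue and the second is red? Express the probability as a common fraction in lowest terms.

Multiply the conditional probabilities at each draw: 9/15 · 6/14 = 54/210 = 9/35.

9/35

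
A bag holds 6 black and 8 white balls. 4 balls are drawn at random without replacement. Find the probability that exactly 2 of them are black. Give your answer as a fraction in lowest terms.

60/143

Total number of selections: C(14,4) = 1001.
Selections with exactly 2 black: choose 2 of the 6 black and 2 of the 8 white, C(6,2)·C(8,2) = 15·28 = 420.
Probability = 420/1001 = 60/143.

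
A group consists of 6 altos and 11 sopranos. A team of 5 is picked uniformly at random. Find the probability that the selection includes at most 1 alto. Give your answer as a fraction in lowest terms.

There are C(17,5) = 6188 ways to choose the 5.
Favorable selections (at most 1 alto): C(6,0)·C(11,5) + C(6,1)·C(11,4) = 462 + 1980 = 2442.
Probability = 2442/6188 = 1221/3094.

1221/3094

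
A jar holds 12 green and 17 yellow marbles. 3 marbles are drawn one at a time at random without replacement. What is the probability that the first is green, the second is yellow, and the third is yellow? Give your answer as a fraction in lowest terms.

Multiply the conditional probabilities at each draw: 12/29 · 17/28 · 16/27 = 3264/21924 = 272/1827.

272/1827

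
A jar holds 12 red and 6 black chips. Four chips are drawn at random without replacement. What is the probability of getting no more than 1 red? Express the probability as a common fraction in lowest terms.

Total selections: C(18,4) = 3060.
Favorable selections (no more than 1 red): C(12,0)·C(6,4) + C(12,1)·C(6,3) = 15 + 240 = 255.
Probability = 255/3060 = 1/12.

1/12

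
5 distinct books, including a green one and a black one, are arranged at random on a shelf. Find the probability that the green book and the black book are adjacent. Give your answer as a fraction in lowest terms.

There are 5! = 120 arrangements.
Treat the green book and the black book as a block: 4! arrangements of the blocks × 2 orders within the block = 2·24 = 48.
Probability = 48/120 = 2/5.

2/5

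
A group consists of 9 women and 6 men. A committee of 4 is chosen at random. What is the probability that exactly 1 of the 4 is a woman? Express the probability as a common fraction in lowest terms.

The sample space is all 4-subsets of the 15: C(15,4) = 1365.
Selections with exactly 1 woman: choose 1 of the 9 women and 3 of the 6 men, C(9,1)·C(6,3) = 9·20 = 180.
Probability = 180/1365 = 12/91.

12/91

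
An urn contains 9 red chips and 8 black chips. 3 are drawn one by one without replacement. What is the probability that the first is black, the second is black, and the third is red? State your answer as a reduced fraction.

21/170

Multiply the conditional probabilities at each draw: 8/17 · 7/16 · 9/15 = 504/4080 = 21/170.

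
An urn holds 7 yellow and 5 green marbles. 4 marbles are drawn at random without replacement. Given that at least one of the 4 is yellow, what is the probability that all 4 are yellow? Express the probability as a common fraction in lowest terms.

1/14

Work in counts. Selections with at least one yellow: C(12,4) − C(5,4) = 495 − 5 = 490.
Of those, selections where all 4 are yellow: C(7,4) = 35.
Conditional probability = 35/490 = 1/14.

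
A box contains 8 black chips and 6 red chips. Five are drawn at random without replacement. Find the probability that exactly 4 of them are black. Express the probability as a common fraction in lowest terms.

30/143

Total number of selections: C(14,5) = 2002.
Selections with exactly 4 black: choose 4 of the 8 black and 1 of the 6 red, C(8,4)·C(6,1) = 70·6 = 420.
Probability = 420/2002 = 30/143.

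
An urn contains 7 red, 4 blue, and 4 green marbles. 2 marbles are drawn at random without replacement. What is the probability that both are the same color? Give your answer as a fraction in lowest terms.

There are C(15,2) = 105 ways to draw 2 marbles.
All same color: C(7,2) + C(4,2) + C(4,2) = 21 + 6 + 6 = 33.
Probability = 33/105 = 11/35.

11/35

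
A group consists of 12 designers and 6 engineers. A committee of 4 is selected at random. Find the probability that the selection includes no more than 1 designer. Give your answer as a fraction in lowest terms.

There are C(18,4) = 3060 ways to choose the 4.
Favorable selections (no more than 1 designer): C(12,0)·C(6,4) + C(12,1)·C(6,3) = 15 + 240 = 255.
Probability = 255/3060 = 1/12.

1/12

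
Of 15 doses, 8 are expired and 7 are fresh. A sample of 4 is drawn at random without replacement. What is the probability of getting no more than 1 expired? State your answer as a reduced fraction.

3/13

There are C(15,4) = 1365 ways to choose the 4.
Favorable selections (no more than 1 expired): C(8,0)·C(7,4) + C(8,1)·C(7,3) = 35 + 280 = 315.
Probability = 315/1365 = 3/13.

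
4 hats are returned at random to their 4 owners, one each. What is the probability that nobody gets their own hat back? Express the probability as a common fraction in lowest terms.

There are 4! = 24 assignments.
By inclusion-exclusion, assignments with no fixed points: C(4,0)·4! − C(4,1)·3! + C(4,2)·2! − C(4,3)·1! + C(4,4)·0! = 9.
Probability = 9/24 = 3/8.

3/8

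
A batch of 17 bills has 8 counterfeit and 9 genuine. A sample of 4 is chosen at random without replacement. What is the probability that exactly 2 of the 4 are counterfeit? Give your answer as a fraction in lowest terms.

36/85

Total number of selections: C(17,4) = 2380.
Selections with exactly 2 counterfeit: choose 2 of the 8 counterfeit and 2 of the 9 genuine, C(8,2)·C(9,2) = 28·36 = 1008.
Probability = 1008/2380 = 36/85.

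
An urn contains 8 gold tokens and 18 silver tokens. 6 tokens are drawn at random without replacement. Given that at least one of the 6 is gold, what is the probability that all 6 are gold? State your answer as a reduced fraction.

Work in counts. Selections with at least one gold: C(26,6) − C(18,6) = 230230 − 18564 = 211666.
Of those, selections where all 6 are gold: C(8,6) = 28.
Conditional probability = 28/211666 = 2/15119.

2/15119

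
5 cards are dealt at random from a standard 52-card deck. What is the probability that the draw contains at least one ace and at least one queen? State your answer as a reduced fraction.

There are C(52,5) = 2598960 possible draws.
By inclusion-exclusion on the complements, draws missing all aces or all queens: C(48,5) + C(48,5) − C(44,5) = 1712304 + 1712304 − 1086008 = 2338600.
So draws with at least one of each: 2598960 − 2338600 = 260360, probability 260360/2598960 = 6509/64974.

6509/64974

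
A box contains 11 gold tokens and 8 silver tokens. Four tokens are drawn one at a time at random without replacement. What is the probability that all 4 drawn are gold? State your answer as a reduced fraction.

55/646

Multiply the conditional probabilities at each draw: 11/19 · 10/18 · 9/17 · 8/16 = 7920/93024 = 55/646.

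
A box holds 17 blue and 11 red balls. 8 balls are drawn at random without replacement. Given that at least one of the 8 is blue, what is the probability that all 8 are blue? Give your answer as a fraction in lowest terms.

Work in counts. Selections with at least one blue: C(28,8) − C(11,8) = 3108105 − 165 = 3107940.
Of those, selections where all 8 are blue: C(17,8) = 24310.
Conditional probability = 24310/3107940 = 13/1662.

13/1662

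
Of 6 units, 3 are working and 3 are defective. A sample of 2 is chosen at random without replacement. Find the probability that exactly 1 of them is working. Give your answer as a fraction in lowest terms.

3/5

The sample space is all 2-subsets of the 6: C(6,2) = 15.
Selections with exactly 1 working: choose 1 of the 3 working and 1 of the 3 defective, C(3,1)·C(3,1) = 3·3 = 9.
Probability = 9/15 = 3/5.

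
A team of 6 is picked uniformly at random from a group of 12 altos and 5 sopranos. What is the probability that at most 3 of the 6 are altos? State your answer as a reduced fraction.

There are C(17,6) = 12376 ways to choose the 6.
Favorable selections (at most 3 altos): C(12,1)·C(5,5) + C(12,2)·C(5,4) + C(12,3)·C(5,3) = 12 + 330 + 2200 = 2542.
Probability = 2542/12376 = 1271/6188.

1271/6188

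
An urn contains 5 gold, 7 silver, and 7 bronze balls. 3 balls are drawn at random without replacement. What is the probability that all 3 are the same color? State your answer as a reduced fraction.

There are C(19,3) = 969 ways to draw 3 balls.
All same color: C(5,3) + C(7,3) + C(7,3) = 10 + 35 + 35 = 80.
Probability = 80/969.

80/969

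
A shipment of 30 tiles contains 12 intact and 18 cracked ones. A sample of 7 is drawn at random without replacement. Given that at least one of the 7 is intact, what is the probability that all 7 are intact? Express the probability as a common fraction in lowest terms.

Work in counts. Selections with at least one intact: C(30,7) − C(18,7) = 2035800 − 31824 = 2003976.
Of those, selections where all 7 are intact: C(12,7) = 792.
Conditional probability = 792/2003976 = 11/27833.

11/27833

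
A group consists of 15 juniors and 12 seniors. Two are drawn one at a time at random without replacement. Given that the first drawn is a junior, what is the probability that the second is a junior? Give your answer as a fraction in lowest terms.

After removing one junior, 26 remain: 14 juniors and 12 seniors.
So the probability the next is a junior is 14/26 = 7/13.

7/13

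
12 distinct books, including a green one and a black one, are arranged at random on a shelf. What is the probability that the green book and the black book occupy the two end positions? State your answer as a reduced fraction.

There are 12! = 479001600 arrangements.
Place the green book and the black book at the ends in 2 ways, arrange the remaining 10 in 10! = 3628800 ways: 2·3628800 = 7257600.
Probability = 7257600/479001600 = 1/66.

1/66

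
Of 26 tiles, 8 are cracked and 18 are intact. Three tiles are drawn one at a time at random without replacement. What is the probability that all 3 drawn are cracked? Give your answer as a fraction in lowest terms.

7/325

Multiply the conditional probabilities at each draw: 8/26 · 7/25 · 6/24 = 336/15600 = 7/325.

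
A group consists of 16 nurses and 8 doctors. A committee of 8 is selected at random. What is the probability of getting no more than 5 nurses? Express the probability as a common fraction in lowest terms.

12329/22287

Total selections: C(24,8) = 735471.
Count the complement (more than 5 nurses): C(16,6)·C(8,2) + C(16,7)·C(8,1) + C(16,8)·C(8,0) = 224224 + 91520 + 12870 = 328614.
Probability = 1 − 328614/735471 = 406857/735471 = 12329/22287.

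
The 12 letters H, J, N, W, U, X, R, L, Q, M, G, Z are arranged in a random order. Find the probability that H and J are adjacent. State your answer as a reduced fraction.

1/6

There are 12! = 479001600 arrangements.
Treat H and J as a block: 11! arrangements of the blocks × 2 orders within the block = 2·39916800 = 79833600.
Probability = 79833600/479001600 = 1/6.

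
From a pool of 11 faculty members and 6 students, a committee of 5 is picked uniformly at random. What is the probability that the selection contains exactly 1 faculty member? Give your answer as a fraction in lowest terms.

165/6188

There are C(17,5) = 6188 ways to choose 5 from 17.
Selections with exactly 1 faculty member: choose 1 of the 11 faculty members and 4 of the 6 students, C(11,1)·C(6,4) = 11·15 = 165.
Probability = 165/6188.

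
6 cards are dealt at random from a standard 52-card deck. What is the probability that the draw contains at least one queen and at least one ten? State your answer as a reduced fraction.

There are C(52,6) = 20358520 possible draws.
By inclusion-exclusion on the complements, draws missing all queens or all tens: C(48,6) + C(48,6) − C(44,6) = 12271512 + 12271512 − 7059052 = 17483972.
So draws with at least one of each: 20358520 − 17483972 = 2874548, probability 2874548/20358520 = 718637/5089630.

718637/5089630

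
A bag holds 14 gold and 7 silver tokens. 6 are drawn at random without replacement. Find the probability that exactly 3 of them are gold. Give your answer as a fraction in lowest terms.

The sample space is all 6-subsets of the 21: C(21,6) = 54264.
Selections with exactly 3 gold: choose 3 of the 14 gold and 3 of the 7 silver, C(14,3)·C(7,3) = 364·35 = 12740.
Probability = 12740/54264 = 455/1938.

455/1938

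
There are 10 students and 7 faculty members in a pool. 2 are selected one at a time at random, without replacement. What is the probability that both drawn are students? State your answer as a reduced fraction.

45/136

Multiply the conditional probabilities at each draw: 10/17 · 9/16 = 90/272 = 45/136.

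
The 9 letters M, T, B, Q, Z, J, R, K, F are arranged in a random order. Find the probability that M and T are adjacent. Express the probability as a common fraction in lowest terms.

2/9

There are 9! = 362880 arrangements.
Treat M and T as a block: 8! arrangements of the blocks × 2 orders within the block = 2·40320 = 80640.
Probability = 80640/362880 = 2/9.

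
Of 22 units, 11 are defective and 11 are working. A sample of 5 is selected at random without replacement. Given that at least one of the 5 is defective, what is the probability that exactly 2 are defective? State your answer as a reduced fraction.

275/784

Work in counts. Selections with at least one defective: C(22,5) − C(11,5) = 26334 − 462 = 25872.
Of those, selections where exactly 2 are defective: C(11,2)·C(11,3) = 55·165 = 9075.
Conditional probability = 9075/25872 = 275/784.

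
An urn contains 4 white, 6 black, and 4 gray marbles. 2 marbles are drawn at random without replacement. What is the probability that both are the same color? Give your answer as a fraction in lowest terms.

27/91

There are C(14,2) = 91 ways to draw 2 marbles.
All same color: C(4,2) + C(6,2) + C(4,2) = 6 + 15 + 6 = 27.
Probability = 27/91.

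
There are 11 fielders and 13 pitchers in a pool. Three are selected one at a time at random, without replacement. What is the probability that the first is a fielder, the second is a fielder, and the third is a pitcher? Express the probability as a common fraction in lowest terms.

65/552

Multiply the conditional probabilities at each draw: 11/24 · 10/23 · 13/22 = 1430/12144 = 65/552.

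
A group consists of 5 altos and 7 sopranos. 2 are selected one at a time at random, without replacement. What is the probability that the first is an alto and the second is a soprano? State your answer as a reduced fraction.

35/132

Multiply the conditional probabilities at each draw: 5/12 · 7/11 = 35/132.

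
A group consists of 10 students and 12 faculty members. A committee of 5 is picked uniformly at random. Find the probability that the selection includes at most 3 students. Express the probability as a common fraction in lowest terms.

17/19

Total selections: C(22,5) = 26334.
Count the complement (more than 3 students): C(10,4)·C(12,1) + C(10,5)·C(12,0) = 2520 + 252 = 2772.
Probability = 1 − 2772/26334 = 23562/26334 = 17/19.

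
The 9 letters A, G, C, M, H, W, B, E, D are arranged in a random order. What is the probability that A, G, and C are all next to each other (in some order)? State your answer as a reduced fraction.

There are 9! = 362880 arrangements.
Treat the three as one block: 7! placements × 3! orders within the block = 5040·6 = 30240.
Probability = 30240/362880 = 1/12.

1/12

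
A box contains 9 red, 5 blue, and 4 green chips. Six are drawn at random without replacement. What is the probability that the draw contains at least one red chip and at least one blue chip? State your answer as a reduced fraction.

There are C(18,6) = 18564 possible draws.
By inclusion-exclusion on the complements, draws missing all red or all blue: C(9,6) + C(13,6) − C(4,6) = 84 + 1716 − 0 = 1800.
So draws with at least one of each: 18564 − 1800 = 16764, probability 16764/18564 = 1397/1547.

1397/1547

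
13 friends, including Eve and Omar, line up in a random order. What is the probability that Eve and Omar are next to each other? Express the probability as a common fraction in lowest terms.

2/13

There are 13! = 6227020800 arrangements.
Treat Eve and Omar as a block: 12! arrangements of the blocks × 2 orders within the block = 2·479001600 = 958003200.
Probability = 958003200/6227020800 = 2/13.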